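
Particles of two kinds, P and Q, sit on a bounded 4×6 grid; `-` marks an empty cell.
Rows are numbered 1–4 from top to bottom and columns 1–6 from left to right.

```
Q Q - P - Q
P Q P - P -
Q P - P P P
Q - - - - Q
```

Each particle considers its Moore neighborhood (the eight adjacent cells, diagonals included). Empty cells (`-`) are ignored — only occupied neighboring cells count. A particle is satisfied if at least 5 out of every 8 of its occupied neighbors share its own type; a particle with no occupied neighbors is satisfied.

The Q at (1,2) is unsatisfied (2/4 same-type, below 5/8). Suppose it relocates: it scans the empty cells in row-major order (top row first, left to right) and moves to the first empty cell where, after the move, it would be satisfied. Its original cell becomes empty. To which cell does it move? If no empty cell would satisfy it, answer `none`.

Vacating (1,2). Empty cells in order:
  (1,3): 1/3 same-type → still unsatisfied.
  (1,5): 1/3 same-type → still unsatisfied.
  (2,4): 0/5 same-type → still unsatisfied.
  (2,6): 1/4 same-type → still unsatisfied.
  (3,3): 1/4 same-type → still unsatisfied.
  (4,2): 2/3 same-type → satisfied — stop here.

(4,2)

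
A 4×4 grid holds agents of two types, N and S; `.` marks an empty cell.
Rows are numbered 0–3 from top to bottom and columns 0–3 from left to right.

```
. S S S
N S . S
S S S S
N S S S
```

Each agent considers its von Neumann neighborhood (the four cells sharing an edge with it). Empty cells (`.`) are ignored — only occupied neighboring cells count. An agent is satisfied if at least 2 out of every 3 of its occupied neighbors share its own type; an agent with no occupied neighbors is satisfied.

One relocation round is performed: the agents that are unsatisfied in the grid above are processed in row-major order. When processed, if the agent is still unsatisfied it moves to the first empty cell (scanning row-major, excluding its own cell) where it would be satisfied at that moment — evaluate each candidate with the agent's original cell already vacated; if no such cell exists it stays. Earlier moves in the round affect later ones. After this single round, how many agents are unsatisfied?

Initially unsatisfied (in order): (1,0), (2,0), (3,0).
  (1,0): no empty cell satisfies it; stays.
  (2,0) → (1,2).
  (3,0): no empty cell satisfies it; stays.
Resulting grid:
. S S S
N S S S
. S S S
N S S S
Unsatisfied now: (1,0), (3,0).

2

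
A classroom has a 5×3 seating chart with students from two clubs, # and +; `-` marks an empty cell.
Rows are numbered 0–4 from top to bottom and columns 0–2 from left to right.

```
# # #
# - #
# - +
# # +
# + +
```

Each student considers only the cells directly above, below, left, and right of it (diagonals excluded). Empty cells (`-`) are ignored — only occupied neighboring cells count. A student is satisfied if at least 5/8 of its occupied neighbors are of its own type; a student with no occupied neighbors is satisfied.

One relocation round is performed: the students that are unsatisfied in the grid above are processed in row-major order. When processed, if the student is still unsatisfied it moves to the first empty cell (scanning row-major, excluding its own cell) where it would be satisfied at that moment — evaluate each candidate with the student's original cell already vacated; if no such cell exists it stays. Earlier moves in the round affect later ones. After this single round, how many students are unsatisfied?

Initially unsatisfied (in order): (1,2), (2,2), (3,1), (4,0), (4,1).
  (1,2) → (1,1).
  (2,2): now satisfied by earlier moves; stays.
  (3,1) → (1,2).
  (4,0) → (2,1).
  (4,1): now satisfied by earlier moves; stays.
Resulting grid:
# # #
# # #
# # +
# - +
- + +
Unsatisfied now: (2,2).

1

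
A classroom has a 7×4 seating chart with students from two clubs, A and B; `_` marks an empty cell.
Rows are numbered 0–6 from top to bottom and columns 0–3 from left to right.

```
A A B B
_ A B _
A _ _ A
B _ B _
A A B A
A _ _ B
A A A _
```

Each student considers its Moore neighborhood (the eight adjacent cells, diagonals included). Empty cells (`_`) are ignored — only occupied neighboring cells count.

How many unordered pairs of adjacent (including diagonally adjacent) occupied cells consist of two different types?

15

Scan each occupied cell's neighbors to the right and below (and the two forward diagonals) so each pair is counted once.
Row 0: A(0,0)–A(0,1)= A(0,0)–A(1,1)= A(0,1)–B(0,2)≠ A(0,1)–A(1,1)= A(0,1)–B(1,2)≠ B(0,2)–B(0,3)= B(0,2)–B(1,2)= B(0,2)–A(1,1)≠ B(0,3)–B(1,2)=  → 3/9 unlike.
Row 1: A(1,1)–B(1,2)≠ A(1,1)–A(2,0)= B(1,2)–A(2,3)≠  → 2/3 unlike.
Row 2: A(2,0)–B(3,0)≠ A(2,3)–B(3,2)≠  → 2/2 unlike.
Row 3: B(3,0)–A(4,0)≠ B(3,0)–A(4,1)≠ B(3,2)–B(4,2)= B(3,2)–A(4,3)≠ B(3,2)–A(4,1)≠  → 4/5 unlike.
Row 4: A(4,0)–A(4,1)= A(4,0)–A(5,0)= A(4,1)–B(4,2)≠ A(4,1)–A(5,0)= B(4,2)–A(4,3)≠ B(4,2)–B(5,3)= A(4,3)–B(5,3)≠  → 3/7 unlike.
Row 5: A(5,0)–A(6,0)= A(5,0)–A(6,1)= B(5,3)–A(6,2)≠  → 1/3 unlike.
Row 6: A(6,0)–A(6,1)= A(6,1)–A(6,2)=  → 0/2 unlike.
Total adjacent occupied pairs: 31; unlike-type pairs: 15.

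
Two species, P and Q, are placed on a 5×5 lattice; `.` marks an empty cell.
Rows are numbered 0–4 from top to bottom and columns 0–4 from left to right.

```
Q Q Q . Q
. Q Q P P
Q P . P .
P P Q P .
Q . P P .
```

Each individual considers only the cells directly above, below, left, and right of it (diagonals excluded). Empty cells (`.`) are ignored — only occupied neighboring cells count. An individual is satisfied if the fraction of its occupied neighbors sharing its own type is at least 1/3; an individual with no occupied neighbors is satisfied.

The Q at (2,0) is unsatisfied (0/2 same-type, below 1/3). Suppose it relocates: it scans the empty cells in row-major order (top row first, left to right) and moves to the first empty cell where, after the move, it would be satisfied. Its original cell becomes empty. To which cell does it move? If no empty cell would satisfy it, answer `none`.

(0,3)

Vacating (2,0). Empty cells in order:
  (0,3): 2/3 same-type → satisfied — stop here.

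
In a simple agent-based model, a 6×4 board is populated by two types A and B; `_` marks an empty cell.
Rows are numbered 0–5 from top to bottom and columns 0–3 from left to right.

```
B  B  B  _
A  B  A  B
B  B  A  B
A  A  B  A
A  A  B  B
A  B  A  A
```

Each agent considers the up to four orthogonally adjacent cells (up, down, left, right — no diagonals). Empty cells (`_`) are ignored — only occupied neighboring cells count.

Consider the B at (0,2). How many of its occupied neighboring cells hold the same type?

Occupied neighbors of (0,2): (1,2)=A, (0,1)=B.
Same type (B): 1 of 2.

1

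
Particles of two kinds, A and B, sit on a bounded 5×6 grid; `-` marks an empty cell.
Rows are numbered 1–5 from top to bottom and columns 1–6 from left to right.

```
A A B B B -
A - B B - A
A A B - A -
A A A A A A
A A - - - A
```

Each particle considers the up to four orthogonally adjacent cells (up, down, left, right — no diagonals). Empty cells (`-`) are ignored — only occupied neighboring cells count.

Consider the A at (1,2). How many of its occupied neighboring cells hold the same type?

1

Occupied neighbors of (1,2): (1,1)=A, (1,3)=B.
Same type (A): 1 of 2.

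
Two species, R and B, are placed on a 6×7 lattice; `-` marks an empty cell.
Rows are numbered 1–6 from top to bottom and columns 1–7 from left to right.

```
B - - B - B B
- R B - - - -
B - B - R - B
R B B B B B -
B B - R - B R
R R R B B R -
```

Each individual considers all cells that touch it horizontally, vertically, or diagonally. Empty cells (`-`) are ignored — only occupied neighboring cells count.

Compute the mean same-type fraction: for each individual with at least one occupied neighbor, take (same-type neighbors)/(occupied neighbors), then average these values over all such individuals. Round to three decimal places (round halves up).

0.506

Row 1: (1,1)B 0/1 · (1,4)B 1/1 · (1,6)B 1/1 · (1,7)B 1/1
Row 2: (2,2)R 0/4 · (2,3)B 2/3
Row 3: (3,1)B 1/3 · (3,3)B 4/5 · (3,5)R 0/3 · (3,7)B 1/1
Row 4: (4,1)R 0/4 · (4,2)B 5/6 · (4,3)B 4/5 · (4,4)B 3/5 · (4,5)B 3/5 · (4,6)B 3/5
Row 5: (5,1)B 2/5 · (5,2)B 3/7 · (5,4)R 1/6 · (5,6)B 3/5 · (5,7)R 1/3
Row 6: (6,1)R 1/3 · (6,2)R 2/4 · (6,3)R 2/4 · (6,4)B 1/3 · (6,5)B 2/4 · (6,6)R 1/3
Sum over 27 individuals: 0/1 + 1/1 + 1/1 + 1/1 + 0/4 + 2/3 + 1/3 + 4/5 + 0/3 + 1/1 + 0/4 + 5/6 + 4/5 + 3/5 + 3/5 + 3/5 + 2/5 + 3/7 + 1/6 + 3/5 + 1/3 + 1/3 + 2/4 + 2/4 + 1/3 + 2/4 + 1/3 = 2869/210; mean = 2869/210 ÷ 27 = 2869/5670 = 0.505996… → 0.506.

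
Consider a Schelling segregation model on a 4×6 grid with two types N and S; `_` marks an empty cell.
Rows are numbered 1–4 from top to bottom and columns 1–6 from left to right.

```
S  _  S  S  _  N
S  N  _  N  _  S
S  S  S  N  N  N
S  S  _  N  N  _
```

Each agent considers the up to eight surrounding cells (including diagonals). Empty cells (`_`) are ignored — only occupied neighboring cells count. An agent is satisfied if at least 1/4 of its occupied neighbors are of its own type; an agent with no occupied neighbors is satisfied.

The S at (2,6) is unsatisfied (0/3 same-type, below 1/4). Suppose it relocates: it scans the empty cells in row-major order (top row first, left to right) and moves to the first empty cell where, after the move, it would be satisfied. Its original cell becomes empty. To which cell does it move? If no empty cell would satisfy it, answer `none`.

Vacating (2,6). Empty cells in order:
  (1,2): 3/4 same-type → satisfied — stop here.

(1,2)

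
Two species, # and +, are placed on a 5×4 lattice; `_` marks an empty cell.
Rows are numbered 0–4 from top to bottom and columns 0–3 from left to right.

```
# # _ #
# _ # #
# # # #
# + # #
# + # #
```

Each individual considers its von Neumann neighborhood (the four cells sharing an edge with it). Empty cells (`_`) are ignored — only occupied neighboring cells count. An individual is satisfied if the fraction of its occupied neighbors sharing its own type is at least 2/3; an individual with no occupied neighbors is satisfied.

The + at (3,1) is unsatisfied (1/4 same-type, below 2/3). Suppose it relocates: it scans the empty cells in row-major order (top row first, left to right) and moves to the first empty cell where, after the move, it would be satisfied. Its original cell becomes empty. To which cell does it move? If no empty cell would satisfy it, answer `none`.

Vacating (3,1). Empty cells in order:
  (0,2): 0/3 same-type → still unsatisfied.
  (1,1): 0/4 same-type → still unsatisfied.

none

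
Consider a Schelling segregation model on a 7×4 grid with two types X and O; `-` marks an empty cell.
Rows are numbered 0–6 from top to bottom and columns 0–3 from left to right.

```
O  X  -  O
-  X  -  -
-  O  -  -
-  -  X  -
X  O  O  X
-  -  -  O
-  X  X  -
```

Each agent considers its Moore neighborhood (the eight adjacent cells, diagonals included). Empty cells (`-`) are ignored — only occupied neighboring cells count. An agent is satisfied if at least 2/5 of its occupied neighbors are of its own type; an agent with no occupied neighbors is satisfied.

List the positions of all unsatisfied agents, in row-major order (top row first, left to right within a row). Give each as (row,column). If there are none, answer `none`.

(0,0), (1,1), (2,1), (3,2), (4,0), (4,1), (4,3), (5,3)

(0,0)O 0/2 not
(0,1)X 1/2 satisfied
(0,3)O 0/0 satisfied
(1,1)X 1/3 not
(2,1)O 0/2 not
(3,2)X 1/4 not
(4,0)X 0/1 not
(4,1)O 1/3 not
(4,2)O 2/4 satisfied
(4,3)X 1/3 not
(5,3)O 1/3 not
(6,1)X 1/1 satisfied
(6,2)X 1/2 satisfied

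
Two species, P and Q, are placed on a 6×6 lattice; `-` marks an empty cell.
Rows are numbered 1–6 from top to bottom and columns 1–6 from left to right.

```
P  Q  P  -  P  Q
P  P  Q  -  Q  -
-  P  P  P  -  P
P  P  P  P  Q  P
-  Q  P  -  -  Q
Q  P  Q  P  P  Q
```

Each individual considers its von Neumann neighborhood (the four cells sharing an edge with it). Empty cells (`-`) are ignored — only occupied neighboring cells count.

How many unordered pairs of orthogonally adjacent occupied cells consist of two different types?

Scan each occupied cell's neighbors to the right and below so each pair is counted once.
Row 1: P(1,1)–Q(1,2)≠ P(1,1)–P(2,1)= Q(1,2)–P(1,3)≠ Q(1,2)–P(2,2)≠ P(1,3)–Q(2,3)≠ P(1,5)–Q(1,6)≠ P(1,5)–Q(2,5)≠  → 6/7 unlike.
Row 2: P(2,1)–P(2,2)= P(2,2)–Q(2,3)≠ P(2,2)–P(3,2)= Q(2,3)–P(3,3)≠  → 2/4 unlike.
Row 3: P(3,2)–P(3,3)= P(3,2)–P(4,2)= P(3,3)–P(3,4)= P(3,3)–P(4,3)= P(3,4)–P(4,4)= P(3,6)–P(4,6)=  → 0/6 unlike.
Row 4: P(4,1)–P(4,2)= P(4,2)–P(4,3)= P(4,2)–Q(5,2)≠ P(4,3)–P(4,4)= P(4,3)–P(5,3)= P(4,4)–Q(4,5)≠ Q(4,5)–P(4,6)≠ P(4,6)–Q(5,6)≠  → 4/8 unlike.
Row 5: Q(5,2)–P(5,3)≠ Q(5,2)–P(6,2)≠ P(5,3)–Q(6,3)≠ Q(5,6)–Q(6,6)=  → 3/4 unlike.
Row 6: Q(6,1)–P(6,2)≠ P(6,2)–Q(6,3)≠ Q(6,3)–P(6,4)≠ P(6,4)–P(6,5)= P(6,5)–Q(6,6)≠  → 4/5 unlike.
Total adjacent occupied pairs: 34; unlike-type pairs: 19.

19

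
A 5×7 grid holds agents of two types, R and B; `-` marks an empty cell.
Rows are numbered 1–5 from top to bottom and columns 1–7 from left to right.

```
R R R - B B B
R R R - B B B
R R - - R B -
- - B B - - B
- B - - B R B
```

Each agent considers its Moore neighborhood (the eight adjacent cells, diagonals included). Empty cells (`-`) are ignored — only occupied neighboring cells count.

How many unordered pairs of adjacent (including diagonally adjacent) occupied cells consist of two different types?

8

Scan each occupied cell's neighbors to the right and below (and the two forward diagonals) so each pair is counted once.
From row 1: 0 unlike of 18 pairs (running 0/18).
From row 2: 2 unlike of 14 pairs (running 2/32).
From row 3: 3 unlike of 5 pairs (running 5/37).
From row 4: 1 unlike of 5 pairs (running 6/42).
From row 5: 2 unlike of 2 pairs (running 8/44).
Total adjacent occupied pairs: 44; unlike-type pairs: 8.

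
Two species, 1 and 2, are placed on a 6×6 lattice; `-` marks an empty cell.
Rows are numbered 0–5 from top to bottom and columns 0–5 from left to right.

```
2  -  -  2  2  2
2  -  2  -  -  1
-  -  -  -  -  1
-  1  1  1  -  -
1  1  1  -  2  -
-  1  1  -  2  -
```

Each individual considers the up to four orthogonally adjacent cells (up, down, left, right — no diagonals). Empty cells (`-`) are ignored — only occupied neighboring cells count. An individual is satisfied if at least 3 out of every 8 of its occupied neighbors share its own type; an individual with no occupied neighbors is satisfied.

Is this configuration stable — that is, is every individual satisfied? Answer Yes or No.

Yes

(0,0)2 1/1 ok
(0,3)2 1/1 ok
(0,4)2 2/2 ok
(0,5)2 1/2 ok
(1,0)2 1/1 ok
(1,2)2 0/0 ok
(1,5)1 1/2 ok
(2,5)1 1/1 ok
(3,1)1 2/2 ok
(3,2)1 3/3 ok
(3,3)1 1/1 ok
(4,0)1 1/1 ok
(4,1)1 4/4 ok
(4,2)1 3/3 ok
(4,4)2 1/1 ok
(5,1)1 2/2 ok
(5,2)1 2/2 ok
(5,4)2 1/1 ok
All meet the threshold, so the configuration is stable.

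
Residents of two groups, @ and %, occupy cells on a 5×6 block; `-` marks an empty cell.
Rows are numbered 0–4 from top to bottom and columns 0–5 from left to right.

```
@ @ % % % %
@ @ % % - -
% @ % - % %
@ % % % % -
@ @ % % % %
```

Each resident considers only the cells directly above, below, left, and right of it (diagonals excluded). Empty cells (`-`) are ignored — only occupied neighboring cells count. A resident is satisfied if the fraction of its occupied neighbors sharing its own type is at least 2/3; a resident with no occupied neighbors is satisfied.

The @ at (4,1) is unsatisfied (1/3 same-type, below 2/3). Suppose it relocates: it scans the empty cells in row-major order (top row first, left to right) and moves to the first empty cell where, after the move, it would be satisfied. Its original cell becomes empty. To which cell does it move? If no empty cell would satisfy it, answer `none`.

none

Vacating (4,1). Empty cells in order:
  (1,4): 0/3 same-type → still unsatisfied.
  (1,5): 0/2 same-type → still unsatisfied.
  (2,3): 0/4 same-type → still unsatisfied.
  (3,5): 0/3 same-type → still unsatisfied.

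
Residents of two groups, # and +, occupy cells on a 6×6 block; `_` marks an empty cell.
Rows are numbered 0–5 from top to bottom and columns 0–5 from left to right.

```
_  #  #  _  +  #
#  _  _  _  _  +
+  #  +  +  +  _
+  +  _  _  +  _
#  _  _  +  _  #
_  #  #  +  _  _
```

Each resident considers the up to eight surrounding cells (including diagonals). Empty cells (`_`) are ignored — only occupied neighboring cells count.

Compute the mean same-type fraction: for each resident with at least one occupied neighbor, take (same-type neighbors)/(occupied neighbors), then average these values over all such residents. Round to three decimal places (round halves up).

0.594

Row 0: (0,1)# 2/2 · (0,2)# 1/1 · (0,4)+ 1/2 · (0,5)# 0/2
Row 1: (1,0)# 2/3 · (1,5)+ 2/3
Row 2: (2,0)+ 2/4 · (2,1)# 1/5 · (2,2)+ 2/3 · (2,3)+ 3/3 · (2,4)+ 3/3
Row 3: (3,0)+ 2/4 · (3,1)+ 3/5 · (3,4)+ 3/4
Row 4: (4,0)# 1/3 · (4,3)+ 2/3 · (4,5)# 0/1
Row 5: (5,1)# 2/2 · (5,2)# 1/3 · (5,3)+ 1/2
Sum over 20 residents: 2/2 + 1/1 + 1/2 + 0/2 + 2/3 + 2/3 + 2/4 + 1/5 + 2/3 + 3/3 + 3/3 + 2/4 + 3/5 + 3/4 + 1/3 + 2/3 + 0/1 + 2/2 + 1/3 + 1/2 = 713/60; mean = 713/60 ÷ 20 = 713/1200 = 0.594166… → 0.594.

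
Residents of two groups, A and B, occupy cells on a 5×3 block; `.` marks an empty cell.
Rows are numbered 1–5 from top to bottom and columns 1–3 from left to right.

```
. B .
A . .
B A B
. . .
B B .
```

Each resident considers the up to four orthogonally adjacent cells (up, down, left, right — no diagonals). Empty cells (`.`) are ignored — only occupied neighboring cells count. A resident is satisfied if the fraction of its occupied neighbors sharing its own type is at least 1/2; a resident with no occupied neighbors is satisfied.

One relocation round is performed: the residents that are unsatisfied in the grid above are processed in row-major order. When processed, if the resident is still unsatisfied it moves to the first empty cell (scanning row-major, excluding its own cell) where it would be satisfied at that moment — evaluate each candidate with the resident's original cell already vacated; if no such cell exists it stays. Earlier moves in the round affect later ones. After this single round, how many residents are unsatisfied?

0

Initially unsatisfied (in order): (2,1), (3,1), (3,2), (3,3).
  (2,1) → (2,2).
  (3,1) → (1,1).
  (3,2): now satisfied by earlier moves; stays.
  (3,3) → (1,3).
Resulting grid:
B B B
. A .
. A .
. . .
B B .
All satisfied now.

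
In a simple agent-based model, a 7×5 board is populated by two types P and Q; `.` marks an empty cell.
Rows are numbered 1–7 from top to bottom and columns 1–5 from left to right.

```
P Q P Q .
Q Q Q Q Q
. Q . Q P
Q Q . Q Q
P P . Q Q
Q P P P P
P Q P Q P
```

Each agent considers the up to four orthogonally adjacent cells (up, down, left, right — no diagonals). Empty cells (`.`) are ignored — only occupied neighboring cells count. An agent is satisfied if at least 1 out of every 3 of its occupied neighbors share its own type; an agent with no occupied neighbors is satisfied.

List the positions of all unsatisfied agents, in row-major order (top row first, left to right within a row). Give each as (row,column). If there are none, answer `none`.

(1,1)P 0/2 unhappy
(1,2)Q 1/3 ok
(1,3)P 0/3 unhappy
(1,4)Q 1/2 ok
(2,1)Q 1/2 ok
(2,2)Q 4/4 ok
(2,3)Q 2/3 ok
(2,4)Q 4/4 ok
(2,5)Q 1/2 ok
(3,2)Q 2/2 ok
(3,4)Q 2/3 ok
(3,5)P 0/3 unhappy
(4,1)Q 1/2 ok
(4,2)Q 2/3 ok
(4,4)Q 3/3 ok
(4,5)Q 2/3 ok
(5,1)P 1/3 ok
(5,2)P 2/3 ok
(5,4)Q 2/3 ok
(5,5)Q 2/3 ok
(6,1)Q 0/3 unhappy
(6,2)P 2/4 ok
(6,3)P 3/3 ok
(6,4)P 2/4 ok
(6,5)P 2/3 ok
(7,1)P 0/2 unhappy
(7,2)Q 0/3 unhappy
(7,3)P 1/3 ok
(7,4)Q 0/3 unhappy
(7,5)P 1/2 ok

(1,1), (1,3), (3,5), (6,1), (7,1), (7,2), (7,4)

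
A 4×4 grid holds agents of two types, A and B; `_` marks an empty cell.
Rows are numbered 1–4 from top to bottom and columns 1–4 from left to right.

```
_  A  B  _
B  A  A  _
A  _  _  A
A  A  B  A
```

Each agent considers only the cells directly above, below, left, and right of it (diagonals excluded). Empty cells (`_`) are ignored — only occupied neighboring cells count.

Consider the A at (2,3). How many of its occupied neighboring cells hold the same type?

1

Occupied neighbors of (2,3): (1,3)=B, (2,2)=A.
Same type (A): 1 of 2.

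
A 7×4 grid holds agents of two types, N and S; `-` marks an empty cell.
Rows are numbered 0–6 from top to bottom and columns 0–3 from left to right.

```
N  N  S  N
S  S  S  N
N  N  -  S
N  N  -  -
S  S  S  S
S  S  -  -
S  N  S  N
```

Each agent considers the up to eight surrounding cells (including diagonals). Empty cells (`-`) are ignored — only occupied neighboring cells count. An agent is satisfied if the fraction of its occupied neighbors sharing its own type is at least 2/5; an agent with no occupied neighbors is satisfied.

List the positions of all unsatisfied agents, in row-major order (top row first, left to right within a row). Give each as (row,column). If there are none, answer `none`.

(0,0)N 1/3 ✗
(0,1)N 1/5 ✗
(0,2)S 2/5 ✓
(0,3)N 1/3 ✗
(1,0)S 1/5 ✗
(1,1)S 3/7 ✓
(1,2)S 3/7 ✓
(1,3)N 1/4 ✗
(2,0)N 3/5 ✓
(2,1)N 3/6 ✓
(2,3)S 1/2 ✓
(3,0)N 3/5 ✓
(3,1)N 3/6 ✓
(4,0)S 3/5 ✓
(4,1)S 4/6 ✓
(4,2)S 3/4 ✓
(4,3)S 1/1 ✓
(5,0)S 4/5 ✓
(5,1)S 6/7 ✓
(6,0)S 2/3 ✓
(6,1)N 0/4 ✗
(6,2)S 1/3 ✗
(6,3)N 0/1 ✗

(0,0), (0,1), (0,3), (1,0), (1,3), (6,1), (6,2), (6,3)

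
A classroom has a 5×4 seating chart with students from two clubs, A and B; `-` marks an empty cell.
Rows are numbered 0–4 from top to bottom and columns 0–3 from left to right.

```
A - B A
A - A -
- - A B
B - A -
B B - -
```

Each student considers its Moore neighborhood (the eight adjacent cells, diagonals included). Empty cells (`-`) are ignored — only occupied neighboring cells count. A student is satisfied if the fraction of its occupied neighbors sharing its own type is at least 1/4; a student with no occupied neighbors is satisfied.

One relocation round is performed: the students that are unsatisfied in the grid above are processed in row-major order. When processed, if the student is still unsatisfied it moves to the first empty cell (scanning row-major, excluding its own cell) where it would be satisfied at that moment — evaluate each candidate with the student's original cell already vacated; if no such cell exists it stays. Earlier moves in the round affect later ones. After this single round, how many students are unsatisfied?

Initially unsatisfied (in order): (0,2), (2,3).
  (0,2) → (1,3).
  (2,3): now satisfied by earlier moves; stays.
Resulting grid:
A - - A
A - A B
- - A B
B - A -
B B - -
All satisfied now.

0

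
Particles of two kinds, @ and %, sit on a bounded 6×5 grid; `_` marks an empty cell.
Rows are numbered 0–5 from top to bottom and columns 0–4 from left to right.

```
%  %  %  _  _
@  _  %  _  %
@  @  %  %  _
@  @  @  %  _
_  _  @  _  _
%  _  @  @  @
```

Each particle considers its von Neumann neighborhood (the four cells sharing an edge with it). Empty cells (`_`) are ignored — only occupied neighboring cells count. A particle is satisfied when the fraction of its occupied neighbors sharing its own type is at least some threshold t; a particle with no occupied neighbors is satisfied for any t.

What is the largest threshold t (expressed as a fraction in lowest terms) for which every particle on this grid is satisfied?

Row 0: (0,0)% 1/2 · (0,1)% 2/2 · (0,2)% 2/2
Row 1: (1,0)@ 1/2 · (1,2)% 2/2 · (1,4)% — no occupied neighbors
Row 2: (2,0)@ 3/3 · (2,1)@ 2/3 · (2,2)% 2/4 · (2,3)% 2/2
Row 3: (3,0)@ 2/2 · (3,1)@ 3/3 · (3,2)@ 2/4 · (3,3)% 1/2
Row 4: (4,2)@ 2/2
Row 5: (5,0)% — no occupied neighbors · (5,2)@ 2/2 · (5,3)@ 2/2 · (5,4)@ 1/1
The smallest same-type fraction is 1/2 at (0,0), which reduces to 1/2. Any threshold above that leaves this particle unsatisfied.

1/2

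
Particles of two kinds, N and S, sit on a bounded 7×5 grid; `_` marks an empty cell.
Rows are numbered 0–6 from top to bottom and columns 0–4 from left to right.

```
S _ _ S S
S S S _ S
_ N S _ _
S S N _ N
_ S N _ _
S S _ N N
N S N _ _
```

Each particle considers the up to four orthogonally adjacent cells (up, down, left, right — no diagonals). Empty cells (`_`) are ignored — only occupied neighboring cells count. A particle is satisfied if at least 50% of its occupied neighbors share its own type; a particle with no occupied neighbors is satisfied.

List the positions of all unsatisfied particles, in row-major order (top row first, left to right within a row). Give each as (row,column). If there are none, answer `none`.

Row 0: (0,0)S 1/1 satisfied · (0,3)S 1/1 satisfied · (0,4)S 2/2 satisfied
Row 1: (1,0)S 2/2 satisfied · (1,1)S 2/3 satisfied · (1,2)S 2/2 satisfied · (1,4)S 1/1 satisfied
Row 2: (2,1)N 0/3 not · (2,2)S 1/3 not
Row 3: (3,0)S 1/1 satisfied · (3,1)S 2/4 satisfied · (3,2)N 1/3 not · (3,4)N 0/0 satisfied
Row 4: (4,1)S 2/3 satisfied · (4,2)N 1/2 satisfied
Row 5: (5,0)S 1/2 satisfied · (5,1)S 3/3 satisfied · (5,3)N 1/1 satisfied · (5,4)N 1/1 satisfied
Row 6: (6,0)N 0/2 not · (6,1)S 1/3 not · (6,2)N 0/1 not

(2,1), (2,2), (3,2), (6,0), (6,1), (6,2)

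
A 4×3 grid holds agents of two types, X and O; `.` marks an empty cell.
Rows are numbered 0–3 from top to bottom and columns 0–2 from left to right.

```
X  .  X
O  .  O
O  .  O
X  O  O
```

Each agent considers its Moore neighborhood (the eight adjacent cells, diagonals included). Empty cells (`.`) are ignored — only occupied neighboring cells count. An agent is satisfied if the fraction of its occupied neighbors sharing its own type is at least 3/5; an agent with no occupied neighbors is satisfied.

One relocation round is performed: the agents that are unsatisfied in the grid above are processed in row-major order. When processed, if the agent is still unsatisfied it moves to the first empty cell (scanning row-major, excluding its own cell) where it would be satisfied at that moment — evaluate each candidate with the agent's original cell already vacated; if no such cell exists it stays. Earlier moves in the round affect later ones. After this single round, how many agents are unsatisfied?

3

Initially unsatisfied (in order): (0,0), (0,2), (1,0), (1,2), (3,0).
  (0,0): no empty cell satisfies it; stays.
  (0,2): no empty cell satisfies it; stays.
  (1,0) → (1,1).
  (1,2): now satisfied by earlier moves; stays.
  (3,0): no empty cell satisfies it; stays.
Resulting grid:
X . X
. O O
O . O
X O O
Unsatisfied now: (0,0), (0,2), (3,0).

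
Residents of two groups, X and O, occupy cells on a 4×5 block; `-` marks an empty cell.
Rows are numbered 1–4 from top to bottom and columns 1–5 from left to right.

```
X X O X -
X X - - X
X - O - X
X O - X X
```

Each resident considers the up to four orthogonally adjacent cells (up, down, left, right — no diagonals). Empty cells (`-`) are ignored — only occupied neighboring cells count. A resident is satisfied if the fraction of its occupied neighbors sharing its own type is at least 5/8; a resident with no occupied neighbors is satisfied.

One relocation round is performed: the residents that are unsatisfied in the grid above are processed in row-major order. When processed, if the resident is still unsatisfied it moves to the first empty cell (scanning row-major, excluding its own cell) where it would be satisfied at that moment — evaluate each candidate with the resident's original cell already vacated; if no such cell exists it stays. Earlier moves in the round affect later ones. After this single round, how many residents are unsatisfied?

Initially unsatisfied (in order): (1,3), (1,4), (4,1), (4,2).
  (1,3) → (4,3).
  (1,4): now satisfied by earlier moves; stays.
  (4,1) → (1,3).
  (4,2): now satisfied by earlier moves; stays.
Resulting grid:
X X X X -
X X - - X
X - O - X
- O O X X
Unsatisfied now: (4,4).

1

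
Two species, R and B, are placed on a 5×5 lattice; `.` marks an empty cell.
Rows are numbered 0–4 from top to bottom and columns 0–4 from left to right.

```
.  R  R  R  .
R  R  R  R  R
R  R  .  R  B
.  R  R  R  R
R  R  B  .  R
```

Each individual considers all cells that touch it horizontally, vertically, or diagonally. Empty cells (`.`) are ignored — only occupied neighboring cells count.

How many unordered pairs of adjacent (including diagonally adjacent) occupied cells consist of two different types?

Scan each occupied cell's neighbors to the right and below (and the two forward diagonals) so each pair is counted once.
From row 0: 0 unlike of 11 pairs (running 0/11).
From row 1: 2 unlike of 14 pairs (running 2/25).
From row 2: 3 unlike of 10 pairs (running 5/35).
From row 3: 3 unlike of 11 pairs (running 8/46).
From row 4: 1 unlike of 2 pairs (running 9/48).
Total adjacent occupied pairs: 48; unlike-type pairs: 9.

9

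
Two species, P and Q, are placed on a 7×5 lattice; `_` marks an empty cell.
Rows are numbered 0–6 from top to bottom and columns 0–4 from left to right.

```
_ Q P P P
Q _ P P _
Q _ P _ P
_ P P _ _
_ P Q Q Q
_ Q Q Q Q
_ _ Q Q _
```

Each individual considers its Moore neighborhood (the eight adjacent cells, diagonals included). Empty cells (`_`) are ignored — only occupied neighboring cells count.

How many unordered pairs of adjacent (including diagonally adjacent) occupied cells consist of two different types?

9

Scan each occupied cell's neighbors to the right and below (and the two forward diagonals) so each pair is counted once.
From row 0: 2 unlike of 10 pairs (running 2/10).
From row 1: 0 unlike of 5 pairs (running 2/15).
From row 2: 1 unlike of 3 pairs (running 3/18).
From row 3: 3 unlike of 6 pairs (running 6/24).
From row 4: 3 unlike of 13 pairs (running 9/37).
From row 5: 0 unlike of 9 pairs (running 9/46).
From row 6: 0 unlike of 1 pairs (running 9/47).
Total adjacent occupied pairs: 47; unlike-type pairs: 9.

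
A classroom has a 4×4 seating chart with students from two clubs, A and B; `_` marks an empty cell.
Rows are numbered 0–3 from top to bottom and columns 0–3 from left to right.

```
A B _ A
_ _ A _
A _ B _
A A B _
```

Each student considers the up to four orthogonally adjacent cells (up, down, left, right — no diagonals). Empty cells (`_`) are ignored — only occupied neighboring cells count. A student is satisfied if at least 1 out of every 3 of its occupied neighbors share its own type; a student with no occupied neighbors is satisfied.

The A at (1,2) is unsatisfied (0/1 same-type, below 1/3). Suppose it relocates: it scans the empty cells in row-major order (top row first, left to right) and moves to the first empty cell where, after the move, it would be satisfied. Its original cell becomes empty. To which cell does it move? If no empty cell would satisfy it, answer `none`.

(0,2)

Vacating (1,2). Empty cells in order:
  (0,2): 1/2 same-type → satisfied — stop here.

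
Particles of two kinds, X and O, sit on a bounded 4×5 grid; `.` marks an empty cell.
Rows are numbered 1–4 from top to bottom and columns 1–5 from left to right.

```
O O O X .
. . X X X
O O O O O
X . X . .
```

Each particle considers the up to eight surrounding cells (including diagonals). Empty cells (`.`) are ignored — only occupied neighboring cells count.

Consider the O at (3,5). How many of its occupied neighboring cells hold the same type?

Occupied neighbors of (3,5): (2,4)=X, (2,5)=X, (3,4)=O.
Same type (O): 1 of 3.

1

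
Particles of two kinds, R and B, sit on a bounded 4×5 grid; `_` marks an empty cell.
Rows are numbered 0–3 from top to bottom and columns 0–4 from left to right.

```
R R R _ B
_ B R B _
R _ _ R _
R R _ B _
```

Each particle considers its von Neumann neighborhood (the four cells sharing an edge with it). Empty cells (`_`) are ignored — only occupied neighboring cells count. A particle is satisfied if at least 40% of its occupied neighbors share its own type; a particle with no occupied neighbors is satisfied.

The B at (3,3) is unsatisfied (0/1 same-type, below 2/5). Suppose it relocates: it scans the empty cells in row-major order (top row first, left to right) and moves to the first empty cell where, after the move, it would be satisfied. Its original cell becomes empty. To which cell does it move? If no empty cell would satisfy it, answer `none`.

Vacating (3,3). Empty cells in order:
  (0,3): 2/3 same-type → satisfied — stop here.

(0,3)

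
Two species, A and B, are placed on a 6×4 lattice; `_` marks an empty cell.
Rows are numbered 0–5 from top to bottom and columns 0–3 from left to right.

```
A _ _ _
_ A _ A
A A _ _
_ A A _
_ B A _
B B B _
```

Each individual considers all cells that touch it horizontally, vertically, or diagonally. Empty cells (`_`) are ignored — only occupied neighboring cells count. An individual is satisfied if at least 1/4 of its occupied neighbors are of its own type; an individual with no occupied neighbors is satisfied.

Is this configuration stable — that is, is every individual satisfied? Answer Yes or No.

Yes

(0,0)A 1/1 ✓
(1,1)A 3/3 ✓
(1,3)A 0/0 ✓
(2,0)A 3/3 ✓
(2,1)A 4/4 ✓
(3,1)A 4/5 ✓
(3,2)A 3/4 ✓
(4,1)B 3/6 ✓
(4,2)A 2/5 ✓
(5,0)B 2/2 ✓
(5,1)B 3/4 ✓
(5,2)B 2/3 ✓
All meet the threshold, so the configuration is stable.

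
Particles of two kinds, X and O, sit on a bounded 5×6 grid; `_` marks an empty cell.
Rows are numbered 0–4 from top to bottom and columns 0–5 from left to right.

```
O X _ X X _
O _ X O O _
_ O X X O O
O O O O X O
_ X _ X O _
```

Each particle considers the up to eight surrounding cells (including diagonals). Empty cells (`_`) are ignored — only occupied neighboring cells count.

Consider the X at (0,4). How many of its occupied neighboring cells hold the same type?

Occupied neighbors of (0,4): (0,3)=X, (1,3)=O, (1,4)=O.
Same type (X): 1 of 3.

1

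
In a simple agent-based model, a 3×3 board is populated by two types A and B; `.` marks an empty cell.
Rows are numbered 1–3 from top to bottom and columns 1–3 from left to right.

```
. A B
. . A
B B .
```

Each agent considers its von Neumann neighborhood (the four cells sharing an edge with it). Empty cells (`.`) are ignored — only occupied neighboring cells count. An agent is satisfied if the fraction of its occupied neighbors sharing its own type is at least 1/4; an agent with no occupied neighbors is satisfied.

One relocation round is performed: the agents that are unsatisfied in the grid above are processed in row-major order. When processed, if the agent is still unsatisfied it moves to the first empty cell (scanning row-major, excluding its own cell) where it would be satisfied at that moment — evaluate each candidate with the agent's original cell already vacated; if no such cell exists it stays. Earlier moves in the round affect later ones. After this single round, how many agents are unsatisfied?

Initially unsatisfied (in order): (1,2), (1,3), (2,3).
  (1,2) → (1,1).
  (1,3) → (2,1).
  (2,3): now satisfied by earlier moves; stays.
Resulting grid:
A . .
B . A
B B .
Unsatisfied now: (1,1).

1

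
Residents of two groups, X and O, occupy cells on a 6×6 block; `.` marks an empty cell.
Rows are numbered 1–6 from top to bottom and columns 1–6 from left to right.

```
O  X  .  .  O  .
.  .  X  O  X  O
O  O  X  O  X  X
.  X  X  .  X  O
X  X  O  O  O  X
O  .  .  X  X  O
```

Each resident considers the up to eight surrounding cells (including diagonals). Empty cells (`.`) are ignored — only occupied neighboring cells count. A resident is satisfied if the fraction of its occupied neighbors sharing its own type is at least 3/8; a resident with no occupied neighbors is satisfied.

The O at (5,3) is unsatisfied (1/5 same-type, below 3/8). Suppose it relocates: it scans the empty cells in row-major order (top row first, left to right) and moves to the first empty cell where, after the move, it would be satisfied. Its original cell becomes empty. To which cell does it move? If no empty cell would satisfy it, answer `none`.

Vacating (5,3). Empty cells in order:
  (1,3): 1/3 same-type → still unsatisfied.
  (1,4): 2/4 same-type → satisfied — stop here.

(1,4)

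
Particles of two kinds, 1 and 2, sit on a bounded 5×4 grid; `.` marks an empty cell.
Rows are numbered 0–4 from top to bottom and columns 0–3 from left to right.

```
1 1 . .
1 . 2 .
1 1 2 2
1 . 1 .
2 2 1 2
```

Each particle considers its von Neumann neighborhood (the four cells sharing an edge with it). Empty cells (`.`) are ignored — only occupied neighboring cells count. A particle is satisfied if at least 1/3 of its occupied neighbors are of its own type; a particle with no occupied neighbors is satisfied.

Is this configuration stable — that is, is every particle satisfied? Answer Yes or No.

No

Row 0: (0,0)1 2/2 ok · (0,1)1 1/1 ok
Row 1: (1,0)1 2/2 ok · (1,2)2 1/1 ok
Row 2: (2,0)1 3/3 ok · (2,1)1 1/2 ok · (2,2)2 2/4 ok · (2,3)2 1/1 ok
Row 3: (3,0)1 1/2 ok · (3,2)1 1/2 ok
Row 4: (4,0)2 1/2 ok · (4,1)2 1/2 ok · (4,2)1 1/3 ok · (4,3)2 0/1 unhappy
For instance (4,3) has only 0/1 same-type neighbors, below 1/3.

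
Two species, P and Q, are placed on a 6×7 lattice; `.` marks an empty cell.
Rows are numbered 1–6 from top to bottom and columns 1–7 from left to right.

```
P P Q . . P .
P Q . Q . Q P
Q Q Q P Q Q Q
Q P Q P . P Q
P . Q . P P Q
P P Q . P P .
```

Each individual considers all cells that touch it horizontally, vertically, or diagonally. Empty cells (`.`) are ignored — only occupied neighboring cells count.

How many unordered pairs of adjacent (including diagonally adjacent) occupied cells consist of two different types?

Scan each occupied cell's neighbors to the right and below (and the two forward diagonals) so each pair is counted once.
Row 1: P(1,1)–P(1,2)= P(1,1)–P(2,1)= P(1,1)–Q(2,2)≠ P(1,2)–Q(1,3)≠ P(1,2)–Q(2,2)≠ P(1,2)–P(2,1)= Q(1,3)–Q(2,4)= Q(1,3)–Q(2,2)= P(1,6)–Q(2,6)≠ P(1,6)–P(2,7)=  → 4/10 unlike.
Row 2: P(2,1)–Q(2,2)≠ P(2,1)–Q(3,1)≠ P(2,1)–Q(3,2)≠ Q(2,2)–Q(3,2)= Q(2,2)–Q(3,3)= Q(2,2)–Q(3,1)= Q(2,4)–P(3,4)≠ Q(2,4)–Q(3,5)= Q(2,4)–Q(3,3)= Q(2,6)–P(2,7)≠ Q(2,6)–Q(3,6)= Q(2,6)–Q(3,7)= Q(2,6)–Q(3,5)= P(2,7)–Q(3,7)≠ P(2,7)–Q(3,6)≠  → 7/15 unlike.
Row 3: Q(3,1)–Q(3,2)= Q(3,1)–Q(4,1)= Q(3,1)–P(4,2)≠ Q(3,2)–Q(3,3)= Q(3,2)–P(4,2)≠ Q(3,2)–Q(4,3)= Q(3,2)–Q(4,1)= Q(3,3)–P(3,4)≠ Q(3,3)–Q(4,3)= Q(3,3)–P(4,4)≠ Q(3,3)–P(4,2)≠ P(3,4)–Q(3,5)≠ P(3,4)–P(4,4)= P(3,4)–Q(4,3)≠ Q(3,5)–Q(3,6)= Q(3,5)–P(4,6)≠ Q(3,5)–P(4,4)≠ Q(3,6)–Q(3,7)= Q(3,6)–P(4,6)≠ Q(3,6)–Q(4,7)= Q(3,7)–Q(4,7)= Q(3,7)–P(4,6)≠  → 11/22 unlike.
Row 4: Q(4,1)–P(4,2)≠ Q(4,1)–P(5,1)≠ P(4,2)–Q(4,3)≠ P(4,2)–Q(5,3)≠ P(4,2)–P(5,1)= Q(4,3)–P(4,4)≠ Q(4,3)–Q(5,3)= P(4,4)–P(5,5)= P(4,4)–Q(5,3)≠ P(4,6)–Q(4,7)≠ P(4,6)–P(5,6)= P(4,6)–Q(5,7)≠ P(4,6)–P(5,5)= Q(4,7)–Q(5,7)= Q(4,7)–P(5,6)≠  → 9/15 unlike.
Row 5: P(5,1)–P(6,1)= P(5,1)–P(6,2)= Q(5,3)–Q(6,3)= Q(5,3)–P(6,2)≠ P(5,5)–P(5,6)= P(5,5)–P(6,5)= P(5,5)–P(6,6)= P(5,6)–Q(5,7)≠ P(5,6)–P(6,6)= P(5,6)–P(6,5)= Q(5,7)–P(6,6)≠  → 3/11 unlike.
Row 6: P(6,1)–P(6,2)= P(6,2)–Q(6,3)≠ P(6,5)–P(6,6)=  → 1/3 unlike.
Total adjacent occupied pairs: 76; unlike-type pairs: 35.

35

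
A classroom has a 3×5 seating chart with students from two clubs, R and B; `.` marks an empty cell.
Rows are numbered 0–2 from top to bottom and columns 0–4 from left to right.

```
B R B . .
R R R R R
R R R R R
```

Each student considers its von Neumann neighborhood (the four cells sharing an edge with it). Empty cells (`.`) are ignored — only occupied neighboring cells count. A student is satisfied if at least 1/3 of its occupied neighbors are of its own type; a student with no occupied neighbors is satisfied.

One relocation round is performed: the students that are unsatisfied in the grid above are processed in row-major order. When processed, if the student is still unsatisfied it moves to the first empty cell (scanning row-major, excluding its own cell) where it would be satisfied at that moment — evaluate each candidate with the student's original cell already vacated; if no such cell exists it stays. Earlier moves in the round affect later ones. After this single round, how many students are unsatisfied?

0

Initially unsatisfied (in order): (0,0), (0,2).
  (0,0) → (0,3).
  (0,2): now satisfied by earlier moves; stays.
Resulting grid:
. R B B .
R R R R R
R R R R R
All satisfied now.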